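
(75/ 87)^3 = 15625/ 24389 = 0.64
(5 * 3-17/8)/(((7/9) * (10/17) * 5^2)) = 15759/14000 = 1.13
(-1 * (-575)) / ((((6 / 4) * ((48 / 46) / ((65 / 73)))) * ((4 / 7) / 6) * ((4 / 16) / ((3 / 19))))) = 6017375 / 2774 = 2169.21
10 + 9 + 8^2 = 83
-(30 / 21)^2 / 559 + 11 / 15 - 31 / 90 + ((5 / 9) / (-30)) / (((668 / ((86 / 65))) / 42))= 26327198 / 68614455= 0.38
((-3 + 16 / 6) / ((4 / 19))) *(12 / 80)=-19 / 80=-0.24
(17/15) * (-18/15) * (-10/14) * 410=2788/7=398.29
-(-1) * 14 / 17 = 14 / 17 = 0.82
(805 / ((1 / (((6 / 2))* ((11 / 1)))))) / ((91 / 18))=5254.62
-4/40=-0.10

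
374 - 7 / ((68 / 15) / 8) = 6148 / 17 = 361.65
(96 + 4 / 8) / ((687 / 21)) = 1351 / 458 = 2.95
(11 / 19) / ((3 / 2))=0.39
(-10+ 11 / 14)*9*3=-3483 / 14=-248.79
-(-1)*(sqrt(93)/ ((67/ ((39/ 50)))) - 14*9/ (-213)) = 39*sqrt(93)/ 3350 + 42/ 71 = 0.70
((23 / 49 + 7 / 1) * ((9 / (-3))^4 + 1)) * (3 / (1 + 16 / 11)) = 110044 / 147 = 748.60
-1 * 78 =-78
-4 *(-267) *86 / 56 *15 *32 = 5510880 / 7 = 787268.57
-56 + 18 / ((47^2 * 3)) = -123698 / 2209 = -56.00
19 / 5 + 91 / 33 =1082 / 165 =6.56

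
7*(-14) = -98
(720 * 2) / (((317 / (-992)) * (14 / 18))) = -5793.74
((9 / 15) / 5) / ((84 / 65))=13 / 140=0.09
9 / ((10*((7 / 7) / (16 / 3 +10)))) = 69 / 5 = 13.80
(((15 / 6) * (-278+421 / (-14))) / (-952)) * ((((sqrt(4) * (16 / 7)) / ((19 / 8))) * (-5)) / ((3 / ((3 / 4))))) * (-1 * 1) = 11350 / 5831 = 1.95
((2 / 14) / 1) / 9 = 1 / 63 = 0.02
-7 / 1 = -7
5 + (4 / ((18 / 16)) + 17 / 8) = 769 / 72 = 10.68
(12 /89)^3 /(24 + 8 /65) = 3510 /34543481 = 0.00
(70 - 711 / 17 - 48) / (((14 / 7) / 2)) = -337 / 17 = -19.82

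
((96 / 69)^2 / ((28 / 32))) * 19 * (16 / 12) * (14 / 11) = 1245184 / 17457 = 71.33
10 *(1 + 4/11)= 150/11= 13.64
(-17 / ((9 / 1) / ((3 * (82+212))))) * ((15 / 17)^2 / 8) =-11025 / 68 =-162.13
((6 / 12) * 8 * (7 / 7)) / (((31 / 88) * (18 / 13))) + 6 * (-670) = -1119292 / 279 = -4011.80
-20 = -20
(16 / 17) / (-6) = -8 / 51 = -0.16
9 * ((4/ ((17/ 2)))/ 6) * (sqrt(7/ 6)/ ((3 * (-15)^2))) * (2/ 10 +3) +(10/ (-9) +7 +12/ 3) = 9.89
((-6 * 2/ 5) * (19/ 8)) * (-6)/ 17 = 171/ 85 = 2.01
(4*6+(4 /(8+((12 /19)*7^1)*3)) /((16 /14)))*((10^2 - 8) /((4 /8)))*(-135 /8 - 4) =-74995525 /808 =-92816.24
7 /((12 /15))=35 /4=8.75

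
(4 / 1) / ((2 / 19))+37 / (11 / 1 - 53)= 1559 / 42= 37.12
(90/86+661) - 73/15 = 423881/645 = 657.18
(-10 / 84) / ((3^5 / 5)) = -25 / 10206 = -0.00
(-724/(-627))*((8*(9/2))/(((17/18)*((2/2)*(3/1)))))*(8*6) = 2502144/3553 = 704.23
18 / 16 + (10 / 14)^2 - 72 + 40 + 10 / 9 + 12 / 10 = -494867 / 17640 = -28.05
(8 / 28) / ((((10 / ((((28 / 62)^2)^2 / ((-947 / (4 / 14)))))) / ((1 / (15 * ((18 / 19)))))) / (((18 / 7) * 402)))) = -570304 / 21864359675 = -0.00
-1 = -1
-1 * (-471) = 471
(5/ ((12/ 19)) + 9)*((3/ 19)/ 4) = 203/ 304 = 0.67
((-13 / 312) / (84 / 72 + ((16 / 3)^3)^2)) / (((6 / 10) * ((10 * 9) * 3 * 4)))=-3 / 1073796256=-0.00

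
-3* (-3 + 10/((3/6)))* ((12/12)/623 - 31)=1580.92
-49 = -49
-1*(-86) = 86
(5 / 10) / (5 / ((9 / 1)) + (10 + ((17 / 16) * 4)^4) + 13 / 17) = 0.00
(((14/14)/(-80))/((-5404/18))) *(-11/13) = -99/2810080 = -0.00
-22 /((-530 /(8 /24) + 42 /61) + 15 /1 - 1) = 671 /48047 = 0.01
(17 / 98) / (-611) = -17 / 59878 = -0.00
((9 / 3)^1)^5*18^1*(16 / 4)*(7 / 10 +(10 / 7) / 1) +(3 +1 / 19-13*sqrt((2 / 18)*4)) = 74285564 / 1995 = 37235.87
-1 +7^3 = 342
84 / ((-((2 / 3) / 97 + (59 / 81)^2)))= -53459028 / 342031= -156.30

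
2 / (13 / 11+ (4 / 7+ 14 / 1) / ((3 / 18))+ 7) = 77 / 3681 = 0.02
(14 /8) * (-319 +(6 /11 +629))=5978 /11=543.45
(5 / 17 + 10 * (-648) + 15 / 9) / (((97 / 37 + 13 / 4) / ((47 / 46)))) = -1149061640 / 1019337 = -1127.26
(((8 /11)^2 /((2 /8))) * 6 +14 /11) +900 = 110590 /121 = 913.97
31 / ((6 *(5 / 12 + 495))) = 62 / 5945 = 0.01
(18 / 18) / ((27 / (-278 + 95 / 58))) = -1781 / 174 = -10.24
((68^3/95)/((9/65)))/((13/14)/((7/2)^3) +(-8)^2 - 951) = -26.95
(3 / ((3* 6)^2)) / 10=1 / 1080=0.00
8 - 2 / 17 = 134 / 17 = 7.88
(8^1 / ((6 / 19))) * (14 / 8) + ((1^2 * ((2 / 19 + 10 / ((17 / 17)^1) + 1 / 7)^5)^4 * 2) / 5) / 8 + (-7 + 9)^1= 1469056068072931150762358167623618019949000290943579272118759183 / 179963350334680441297575042898126279090056060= 8163084679969040183.58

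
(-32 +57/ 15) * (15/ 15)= -141/ 5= -28.20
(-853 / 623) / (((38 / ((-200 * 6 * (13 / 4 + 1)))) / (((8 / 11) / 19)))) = 17401200 / 2473933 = 7.03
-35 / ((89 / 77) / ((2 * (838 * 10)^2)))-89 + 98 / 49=-378509523743 / 89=-4252915997.11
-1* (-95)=95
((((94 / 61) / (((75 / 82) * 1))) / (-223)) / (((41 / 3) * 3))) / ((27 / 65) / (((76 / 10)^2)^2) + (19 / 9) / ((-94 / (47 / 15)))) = 0.00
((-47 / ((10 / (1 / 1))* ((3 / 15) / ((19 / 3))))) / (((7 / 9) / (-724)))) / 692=484899 / 2422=200.21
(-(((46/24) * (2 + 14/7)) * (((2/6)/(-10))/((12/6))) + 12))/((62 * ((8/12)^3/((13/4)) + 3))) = -83343/1345400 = -0.06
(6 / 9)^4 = 16 / 81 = 0.20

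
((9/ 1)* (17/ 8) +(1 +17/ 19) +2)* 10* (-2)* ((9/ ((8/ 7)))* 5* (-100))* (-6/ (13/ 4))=-826638750/ 247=-3346715.59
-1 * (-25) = 25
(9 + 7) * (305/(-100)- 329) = -26564/5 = -5312.80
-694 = -694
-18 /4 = -9 /2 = -4.50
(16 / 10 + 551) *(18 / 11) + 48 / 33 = 49814 / 55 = 905.71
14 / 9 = 1.56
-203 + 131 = -72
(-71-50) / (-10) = 12.10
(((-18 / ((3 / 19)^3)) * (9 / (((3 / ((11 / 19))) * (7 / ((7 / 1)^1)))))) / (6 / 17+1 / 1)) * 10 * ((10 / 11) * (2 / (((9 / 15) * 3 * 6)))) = -6137000 / 621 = -9882.45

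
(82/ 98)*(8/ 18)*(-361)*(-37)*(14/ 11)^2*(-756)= -736024128/ 121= -6082844.03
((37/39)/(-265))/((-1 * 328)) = 37/3389880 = 0.00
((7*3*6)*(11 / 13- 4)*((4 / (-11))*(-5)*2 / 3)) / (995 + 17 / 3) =-103320 / 214643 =-0.48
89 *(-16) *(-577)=821648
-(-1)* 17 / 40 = 17 / 40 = 0.42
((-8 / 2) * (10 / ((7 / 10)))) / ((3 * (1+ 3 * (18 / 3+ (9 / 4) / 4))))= -0.92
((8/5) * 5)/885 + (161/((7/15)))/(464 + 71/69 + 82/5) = 106665869/146992305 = 0.73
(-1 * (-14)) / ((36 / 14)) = 49 / 9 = 5.44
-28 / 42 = -0.67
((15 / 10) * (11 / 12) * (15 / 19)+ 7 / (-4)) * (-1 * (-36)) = -909 / 38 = -23.92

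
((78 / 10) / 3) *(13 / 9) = 169 / 45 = 3.76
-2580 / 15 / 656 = -43 / 164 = -0.26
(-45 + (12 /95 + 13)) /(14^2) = -757 /4655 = -0.16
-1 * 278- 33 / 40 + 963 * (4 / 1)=142927 / 40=3573.18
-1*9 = -9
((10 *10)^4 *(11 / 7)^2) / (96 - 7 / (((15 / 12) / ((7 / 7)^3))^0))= 12100000000 / 4361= 2774592.98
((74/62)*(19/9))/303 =703/84537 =0.01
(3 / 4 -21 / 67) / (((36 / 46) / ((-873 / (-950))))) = 261027 / 509200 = 0.51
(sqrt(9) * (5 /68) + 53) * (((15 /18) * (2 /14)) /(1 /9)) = 7755 /136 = 57.02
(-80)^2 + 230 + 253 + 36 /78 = 89485 /13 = 6883.46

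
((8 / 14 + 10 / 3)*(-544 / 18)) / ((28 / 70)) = -55760 / 189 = -295.03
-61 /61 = -1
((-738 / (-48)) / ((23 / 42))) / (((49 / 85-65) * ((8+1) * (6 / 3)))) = -24395 / 1007584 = -0.02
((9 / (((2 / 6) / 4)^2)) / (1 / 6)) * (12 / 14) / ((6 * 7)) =7776 / 49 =158.69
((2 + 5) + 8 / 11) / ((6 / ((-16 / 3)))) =-680 / 99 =-6.87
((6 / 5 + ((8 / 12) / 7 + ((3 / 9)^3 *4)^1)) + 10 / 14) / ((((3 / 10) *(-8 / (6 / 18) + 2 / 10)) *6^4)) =-10195 / 43722504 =-0.00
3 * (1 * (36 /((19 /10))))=1080 /19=56.84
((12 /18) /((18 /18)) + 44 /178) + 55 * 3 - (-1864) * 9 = 4523491 /267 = 16941.91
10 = 10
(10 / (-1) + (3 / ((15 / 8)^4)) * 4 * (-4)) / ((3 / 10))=-468572 / 10125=-46.28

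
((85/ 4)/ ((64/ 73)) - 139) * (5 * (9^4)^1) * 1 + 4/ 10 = -4818889963/ 1280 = -3764757.78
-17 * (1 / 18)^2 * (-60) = 85 / 27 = 3.15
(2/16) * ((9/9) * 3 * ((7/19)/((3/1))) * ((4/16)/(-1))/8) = -7/4864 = -0.00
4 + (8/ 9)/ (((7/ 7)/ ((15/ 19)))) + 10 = 838/ 57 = 14.70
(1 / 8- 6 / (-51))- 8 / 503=15511 / 68408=0.23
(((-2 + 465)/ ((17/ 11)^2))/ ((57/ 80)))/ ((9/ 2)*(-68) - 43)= -4481840/ 5749077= -0.78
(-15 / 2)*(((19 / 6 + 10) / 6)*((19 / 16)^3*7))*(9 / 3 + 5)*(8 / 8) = -18965135 / 12288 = -1543.39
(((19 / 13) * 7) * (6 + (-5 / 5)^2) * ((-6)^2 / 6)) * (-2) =-11172 / 13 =-859.38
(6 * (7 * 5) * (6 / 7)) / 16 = 45 / 4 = 11.25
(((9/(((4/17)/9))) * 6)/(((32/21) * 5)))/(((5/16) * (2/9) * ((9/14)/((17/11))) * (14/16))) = 2949534/275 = 10725.58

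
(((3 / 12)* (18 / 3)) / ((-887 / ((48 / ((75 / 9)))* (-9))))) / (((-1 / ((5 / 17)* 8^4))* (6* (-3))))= 5.87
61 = 61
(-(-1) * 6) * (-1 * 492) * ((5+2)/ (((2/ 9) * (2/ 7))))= -325458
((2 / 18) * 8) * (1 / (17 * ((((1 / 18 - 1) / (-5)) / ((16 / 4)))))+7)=7.33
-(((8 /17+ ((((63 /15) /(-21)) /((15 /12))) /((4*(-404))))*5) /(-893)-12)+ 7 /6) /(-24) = -996681181 /2207924640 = -0.45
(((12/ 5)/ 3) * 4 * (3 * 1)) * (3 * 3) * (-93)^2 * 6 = 22418208/ 5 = 4483641.60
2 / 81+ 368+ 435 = 65045 / 81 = 803.02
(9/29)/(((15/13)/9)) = 351/145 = 2.42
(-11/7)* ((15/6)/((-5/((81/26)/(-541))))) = -0.00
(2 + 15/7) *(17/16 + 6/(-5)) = -319/560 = -0.57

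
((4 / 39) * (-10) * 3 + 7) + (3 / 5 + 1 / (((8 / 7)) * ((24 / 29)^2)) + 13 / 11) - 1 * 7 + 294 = 968589877 / 3294720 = 293.98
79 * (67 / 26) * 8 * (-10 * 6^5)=-1646334720 / 13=-126641132.31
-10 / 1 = -10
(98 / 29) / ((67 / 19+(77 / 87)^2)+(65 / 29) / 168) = 27214992 / 34814789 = 0.78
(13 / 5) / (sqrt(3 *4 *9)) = 13 *sqrt(3) / 90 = 0.25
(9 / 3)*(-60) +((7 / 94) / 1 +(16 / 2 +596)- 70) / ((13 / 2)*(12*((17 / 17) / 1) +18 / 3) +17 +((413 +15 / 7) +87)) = -1229399 / 6862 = -179.16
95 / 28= 3.39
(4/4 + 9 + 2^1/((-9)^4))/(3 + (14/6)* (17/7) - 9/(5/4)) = 164030/24057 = 6.82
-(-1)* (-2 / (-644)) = 1 / 322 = 0.00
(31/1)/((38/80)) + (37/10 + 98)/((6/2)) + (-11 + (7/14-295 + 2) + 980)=73688/95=775.66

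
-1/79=-0.01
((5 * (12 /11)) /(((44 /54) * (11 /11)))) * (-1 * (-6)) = 4860 /121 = 40.17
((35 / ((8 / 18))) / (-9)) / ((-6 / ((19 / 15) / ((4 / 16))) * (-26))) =-133 / 468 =-0.28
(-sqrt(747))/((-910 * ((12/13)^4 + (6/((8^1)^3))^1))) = 281216 * sqrt(83)/62931155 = 0.04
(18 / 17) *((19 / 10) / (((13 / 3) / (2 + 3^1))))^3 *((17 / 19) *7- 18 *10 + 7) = -69476616 / 37349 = -1860.20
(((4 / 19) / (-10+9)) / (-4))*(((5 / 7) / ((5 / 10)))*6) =0.45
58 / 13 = 4.46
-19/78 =-0.24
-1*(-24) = 24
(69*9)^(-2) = 1 /385641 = 0.00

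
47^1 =47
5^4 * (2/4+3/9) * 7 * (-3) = -21875/2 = -10937.50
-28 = -28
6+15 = 21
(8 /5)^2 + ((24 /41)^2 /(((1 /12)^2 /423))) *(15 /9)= 1461995584 /42025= 34788.71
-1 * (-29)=29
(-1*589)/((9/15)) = -2945/3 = -981.67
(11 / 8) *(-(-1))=11 / 8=1.38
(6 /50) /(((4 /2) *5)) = 3 /250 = 0.01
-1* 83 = -83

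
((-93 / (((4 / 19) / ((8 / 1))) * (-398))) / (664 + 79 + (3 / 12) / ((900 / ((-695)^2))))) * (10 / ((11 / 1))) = 2544480 / 276499157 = 0.01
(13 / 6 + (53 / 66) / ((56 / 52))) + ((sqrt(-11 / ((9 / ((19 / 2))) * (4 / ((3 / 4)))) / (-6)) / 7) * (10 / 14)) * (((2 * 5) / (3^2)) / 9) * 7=25 * sqrt(209) / 6804 + 897 / 308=2.97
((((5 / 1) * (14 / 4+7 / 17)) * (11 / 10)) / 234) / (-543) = -0.00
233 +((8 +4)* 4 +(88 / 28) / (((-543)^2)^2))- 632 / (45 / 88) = -2905563086526823 / 3042757648035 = -954.91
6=6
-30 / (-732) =0.04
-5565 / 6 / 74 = -1855 / 148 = -12.53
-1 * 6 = -6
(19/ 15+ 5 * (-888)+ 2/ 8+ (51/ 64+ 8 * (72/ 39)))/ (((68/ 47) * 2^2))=-2594306329/ 3394560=-764.25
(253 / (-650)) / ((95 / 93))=-23529 / 61750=-0.38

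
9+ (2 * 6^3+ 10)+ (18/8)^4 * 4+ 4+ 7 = 36129/64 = 564.52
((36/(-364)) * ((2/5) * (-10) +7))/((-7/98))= 54/13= 4.15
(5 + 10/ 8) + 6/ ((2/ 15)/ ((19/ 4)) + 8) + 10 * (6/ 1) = 76645/ 1144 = 67.00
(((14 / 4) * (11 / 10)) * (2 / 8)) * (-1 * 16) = -77 / 5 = -15.40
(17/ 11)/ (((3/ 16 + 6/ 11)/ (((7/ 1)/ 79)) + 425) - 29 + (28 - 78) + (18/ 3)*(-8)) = 1904/ 377327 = 0.01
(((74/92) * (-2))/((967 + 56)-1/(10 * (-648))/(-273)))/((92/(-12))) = 196363440/957346069151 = 0.00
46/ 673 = 0.07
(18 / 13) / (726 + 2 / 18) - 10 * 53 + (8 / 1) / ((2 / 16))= -39588868 / 84955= -466.00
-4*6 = -24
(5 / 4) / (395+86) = 5 / 1924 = 0.00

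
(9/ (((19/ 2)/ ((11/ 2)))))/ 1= 99/ 19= 5.21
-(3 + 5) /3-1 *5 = -23 /3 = -7.67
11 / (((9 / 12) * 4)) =11 / 3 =3.67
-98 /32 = -49 /16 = -3.06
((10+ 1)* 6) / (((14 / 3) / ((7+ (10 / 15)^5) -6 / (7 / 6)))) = 37213 / 1323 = 28.13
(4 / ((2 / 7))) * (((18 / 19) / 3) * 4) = 17.68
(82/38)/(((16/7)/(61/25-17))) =-26117/1900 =-13.75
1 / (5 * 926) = 1 / 4630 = 0.00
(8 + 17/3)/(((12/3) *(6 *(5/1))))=41/360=0.11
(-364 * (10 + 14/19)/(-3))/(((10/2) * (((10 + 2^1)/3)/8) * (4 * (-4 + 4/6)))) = -18564/475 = -39.08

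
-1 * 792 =-792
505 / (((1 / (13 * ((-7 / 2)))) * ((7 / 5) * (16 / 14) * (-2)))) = 229775 / 32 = 7180.47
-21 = -21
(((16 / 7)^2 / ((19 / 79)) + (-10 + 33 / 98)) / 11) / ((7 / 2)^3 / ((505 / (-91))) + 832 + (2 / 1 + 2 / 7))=15119700 / 11399261489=0.00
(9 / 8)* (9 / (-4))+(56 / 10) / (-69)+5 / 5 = -17801 / 11040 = -1.61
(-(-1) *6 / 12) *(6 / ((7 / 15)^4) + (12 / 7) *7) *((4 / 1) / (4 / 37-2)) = -12304794 / 84035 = -146.42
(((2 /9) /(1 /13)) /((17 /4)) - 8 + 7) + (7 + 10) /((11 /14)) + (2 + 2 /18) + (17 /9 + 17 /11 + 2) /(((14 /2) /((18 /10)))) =1462294 /58905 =24.82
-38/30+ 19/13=38/195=0.19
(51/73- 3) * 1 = -168/73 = -2.30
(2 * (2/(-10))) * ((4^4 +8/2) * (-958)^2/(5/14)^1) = -1336264384/5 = -267252876.80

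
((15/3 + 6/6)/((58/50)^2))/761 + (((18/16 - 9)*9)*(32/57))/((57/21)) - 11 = -5926975513/231040361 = -25.65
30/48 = 5/8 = 0.62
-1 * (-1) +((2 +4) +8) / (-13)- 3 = -3.08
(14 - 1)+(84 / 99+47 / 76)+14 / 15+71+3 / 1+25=478193 / 4180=114.40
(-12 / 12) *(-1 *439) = 439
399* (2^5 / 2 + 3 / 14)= 12939 / 2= 6469.50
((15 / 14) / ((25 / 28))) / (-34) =-3 / 85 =-0.04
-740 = -740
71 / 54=1.31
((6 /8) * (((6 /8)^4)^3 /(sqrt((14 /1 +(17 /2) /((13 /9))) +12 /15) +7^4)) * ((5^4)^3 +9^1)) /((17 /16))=3374810494892407935 /1484336747511808 - 21624390445599 * sqrt(349570) /2968673495023616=2269.31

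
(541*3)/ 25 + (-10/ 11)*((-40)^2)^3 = -1023999982147/ 275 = -3723636298.72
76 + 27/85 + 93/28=189541/2380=79.64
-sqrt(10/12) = -sqrt(30)/6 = -0.91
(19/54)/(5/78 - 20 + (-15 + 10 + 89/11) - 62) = -0.00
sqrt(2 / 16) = sqrt(2) / 4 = 0.35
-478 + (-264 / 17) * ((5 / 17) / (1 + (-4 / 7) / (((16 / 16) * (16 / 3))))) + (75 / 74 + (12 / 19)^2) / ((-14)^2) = -3655168456993 / 7565939080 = -483.11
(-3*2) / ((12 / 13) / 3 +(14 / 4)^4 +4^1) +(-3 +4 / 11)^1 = -2603 / 973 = -2.68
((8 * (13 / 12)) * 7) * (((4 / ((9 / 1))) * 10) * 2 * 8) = 116480 / 27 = 4314.07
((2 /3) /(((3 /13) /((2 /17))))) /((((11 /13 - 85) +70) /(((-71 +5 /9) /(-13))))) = -4121 /31671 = -0.13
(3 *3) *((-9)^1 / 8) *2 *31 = -2511 / 4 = -627.75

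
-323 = -323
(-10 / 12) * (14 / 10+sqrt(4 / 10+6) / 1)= -2 * sqrt(10) / 3 - 7 / 6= -3.27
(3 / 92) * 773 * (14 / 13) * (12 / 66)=16233 / 3289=4.94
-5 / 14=-0.36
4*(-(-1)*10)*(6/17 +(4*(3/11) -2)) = -4160/187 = -22.25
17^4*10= 835210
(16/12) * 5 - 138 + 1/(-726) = -31783/242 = -131.33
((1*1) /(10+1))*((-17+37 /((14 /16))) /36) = 59 /924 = 0.06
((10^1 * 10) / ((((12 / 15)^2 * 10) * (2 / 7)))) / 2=875 / 32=27.34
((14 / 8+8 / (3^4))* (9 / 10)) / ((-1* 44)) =-599 / 15840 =-0.04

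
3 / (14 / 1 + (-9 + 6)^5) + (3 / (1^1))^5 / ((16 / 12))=166929 / 916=182.24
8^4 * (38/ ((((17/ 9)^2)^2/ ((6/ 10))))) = 3063619584/ 417605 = 7336.17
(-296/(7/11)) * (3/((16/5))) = -436.07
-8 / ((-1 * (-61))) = -8 / 61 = -0.13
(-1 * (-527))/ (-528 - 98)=-527/ 626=-0.84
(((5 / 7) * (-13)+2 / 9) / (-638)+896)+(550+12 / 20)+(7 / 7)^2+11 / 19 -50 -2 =5331265823 / 3818430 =1396.19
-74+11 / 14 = -1025 / 14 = -73.21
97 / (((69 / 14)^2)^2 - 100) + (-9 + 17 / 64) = -10284979711 / 1204833344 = -8.54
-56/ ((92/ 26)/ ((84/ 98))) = -312/ 23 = -13.57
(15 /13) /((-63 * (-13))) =5 /3549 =0.00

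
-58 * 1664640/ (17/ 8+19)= -772392960/ 169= -4570372.54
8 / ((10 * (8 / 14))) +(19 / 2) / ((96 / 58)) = 3427 / 480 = 7.14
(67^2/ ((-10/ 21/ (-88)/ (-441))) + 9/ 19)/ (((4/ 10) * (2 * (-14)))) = 34754717799/ 1064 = 32664208.46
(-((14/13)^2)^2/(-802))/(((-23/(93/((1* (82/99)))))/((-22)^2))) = -42797229552/10800142223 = -3.96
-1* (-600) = 600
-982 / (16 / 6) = -368.25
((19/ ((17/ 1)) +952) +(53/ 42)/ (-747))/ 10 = 508352021/ 5333580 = 95.31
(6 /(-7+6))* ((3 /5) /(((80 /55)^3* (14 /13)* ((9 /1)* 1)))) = -17303 /143360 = -0.12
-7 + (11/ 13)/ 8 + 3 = -405/ 104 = -3.89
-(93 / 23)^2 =-8649 / 529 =-16.35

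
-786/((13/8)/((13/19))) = -6288/19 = -330.95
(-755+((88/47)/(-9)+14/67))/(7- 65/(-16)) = -342358864/5016357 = -68.25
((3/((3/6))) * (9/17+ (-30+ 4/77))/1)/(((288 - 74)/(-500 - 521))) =117953067/140063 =842.14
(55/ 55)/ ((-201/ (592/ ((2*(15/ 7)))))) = -0.69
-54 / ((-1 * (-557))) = -54 / 557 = -0.10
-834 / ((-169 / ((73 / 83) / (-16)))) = -30441 / 112216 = -0.27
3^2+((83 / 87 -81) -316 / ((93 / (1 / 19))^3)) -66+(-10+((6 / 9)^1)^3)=-23479281979609 / 159995455227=-146.75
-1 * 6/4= -3/2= -1.50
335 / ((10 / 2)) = 67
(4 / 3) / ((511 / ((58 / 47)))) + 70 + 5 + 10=6124567 / 72051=85.00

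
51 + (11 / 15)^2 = 11596 / 225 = 51.54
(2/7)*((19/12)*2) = 19/21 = 0.90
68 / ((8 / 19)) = 323 / 2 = 161.50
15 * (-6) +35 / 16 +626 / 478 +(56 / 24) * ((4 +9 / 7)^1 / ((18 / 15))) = -2623363 / 34416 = -76.23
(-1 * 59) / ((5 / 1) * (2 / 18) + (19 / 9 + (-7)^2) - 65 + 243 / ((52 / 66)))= -4602 / 23017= -0.20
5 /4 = 1.25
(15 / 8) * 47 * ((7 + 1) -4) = 705 / 2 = 352.50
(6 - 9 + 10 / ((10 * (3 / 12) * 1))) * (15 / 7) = 15 / 7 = 2.14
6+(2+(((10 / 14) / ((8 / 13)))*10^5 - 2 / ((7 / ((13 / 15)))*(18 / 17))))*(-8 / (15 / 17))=-1052390.97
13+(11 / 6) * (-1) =67 / 6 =11.17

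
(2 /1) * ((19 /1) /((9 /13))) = 494 /9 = 54.89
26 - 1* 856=-830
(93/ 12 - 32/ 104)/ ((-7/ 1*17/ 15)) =-5805/ 6188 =-0.94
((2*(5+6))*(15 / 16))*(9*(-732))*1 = -271755 / 2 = -135877.50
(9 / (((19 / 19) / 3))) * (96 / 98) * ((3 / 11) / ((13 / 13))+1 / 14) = 34344 / 3773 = 9.10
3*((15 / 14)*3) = 135 / 14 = 9.64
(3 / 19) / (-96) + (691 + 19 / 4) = 423015 / 608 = 695.75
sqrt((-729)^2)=729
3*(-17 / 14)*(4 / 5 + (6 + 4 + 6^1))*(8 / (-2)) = 1224 / 5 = 244.80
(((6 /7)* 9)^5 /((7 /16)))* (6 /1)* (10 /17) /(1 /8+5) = 43004.01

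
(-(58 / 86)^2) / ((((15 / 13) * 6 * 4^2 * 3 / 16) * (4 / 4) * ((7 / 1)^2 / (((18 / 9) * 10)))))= -21866 / 2446227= -0.01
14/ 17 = 0.82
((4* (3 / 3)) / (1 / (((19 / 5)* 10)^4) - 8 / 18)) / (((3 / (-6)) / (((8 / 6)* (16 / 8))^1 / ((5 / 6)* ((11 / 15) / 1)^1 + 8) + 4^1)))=100286701056 / 1292782925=77.57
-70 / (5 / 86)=-1204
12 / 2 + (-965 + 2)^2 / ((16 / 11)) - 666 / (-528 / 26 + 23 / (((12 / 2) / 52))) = 35612024313 / 55856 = 637568.47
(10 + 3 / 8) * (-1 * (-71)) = 5893 / 8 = 736.62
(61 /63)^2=3721 /3969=0.94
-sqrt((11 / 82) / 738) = -0.01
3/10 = 0.30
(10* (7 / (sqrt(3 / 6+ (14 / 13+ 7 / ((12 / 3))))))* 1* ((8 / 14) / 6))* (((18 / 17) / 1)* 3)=720* sqrt(2249) / 2941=11.61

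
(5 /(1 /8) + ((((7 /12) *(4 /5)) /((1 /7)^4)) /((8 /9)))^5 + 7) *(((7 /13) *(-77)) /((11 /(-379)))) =6051911436594505976520291671 /1331200000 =4546207509461017109.77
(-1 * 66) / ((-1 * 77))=6 / 7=0.86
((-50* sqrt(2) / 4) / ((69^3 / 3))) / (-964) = 25* sqrt(2) / 211121784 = 0.00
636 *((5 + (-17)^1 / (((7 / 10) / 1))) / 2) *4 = -171720 / 7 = -24531.43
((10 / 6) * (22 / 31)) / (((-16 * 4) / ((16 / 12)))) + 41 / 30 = 14977 / 11160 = 1.34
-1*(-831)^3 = 573856191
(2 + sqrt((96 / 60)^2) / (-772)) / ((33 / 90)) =11568 / 2123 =5.45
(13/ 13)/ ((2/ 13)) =13/ 2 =6.50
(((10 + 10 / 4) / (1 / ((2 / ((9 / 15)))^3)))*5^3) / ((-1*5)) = -312500 / 27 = -11574.07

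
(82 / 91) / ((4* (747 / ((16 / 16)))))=41 / 135954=0.00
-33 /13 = -2.54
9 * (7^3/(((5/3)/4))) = 7408.80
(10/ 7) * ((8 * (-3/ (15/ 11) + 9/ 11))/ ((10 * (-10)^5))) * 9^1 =171/ 1203125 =0.00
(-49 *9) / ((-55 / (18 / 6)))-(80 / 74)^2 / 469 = 849358703 / 35313355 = 24.05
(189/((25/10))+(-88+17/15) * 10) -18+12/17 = -206642/255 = -810.36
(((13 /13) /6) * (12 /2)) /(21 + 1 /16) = 16 /337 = 0.05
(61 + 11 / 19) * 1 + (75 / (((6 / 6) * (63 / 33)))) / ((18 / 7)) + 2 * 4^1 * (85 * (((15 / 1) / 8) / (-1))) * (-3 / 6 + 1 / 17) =109330 / 171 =639.36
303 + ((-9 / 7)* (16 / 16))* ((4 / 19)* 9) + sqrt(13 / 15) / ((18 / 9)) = sqrt(195) / 30 + 39975 / 133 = 301.03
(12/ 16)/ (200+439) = 1/ 852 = 0.00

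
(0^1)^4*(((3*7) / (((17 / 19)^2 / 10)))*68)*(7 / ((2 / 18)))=0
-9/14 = -0.64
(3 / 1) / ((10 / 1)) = 3 / 10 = 0.30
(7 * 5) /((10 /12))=42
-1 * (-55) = 55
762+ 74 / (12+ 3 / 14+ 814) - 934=-1988488 / 11567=-171.91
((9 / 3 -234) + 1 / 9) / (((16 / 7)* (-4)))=25.25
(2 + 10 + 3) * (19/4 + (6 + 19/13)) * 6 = 28575/26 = 1099.04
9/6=3/2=1.50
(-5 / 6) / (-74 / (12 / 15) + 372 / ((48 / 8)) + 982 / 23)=-115 / 1683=-0.07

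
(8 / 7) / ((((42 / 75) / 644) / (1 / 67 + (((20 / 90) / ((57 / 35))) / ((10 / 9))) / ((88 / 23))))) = 18173450 / 294063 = 61.80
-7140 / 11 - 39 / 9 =-21563 / 33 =-653.42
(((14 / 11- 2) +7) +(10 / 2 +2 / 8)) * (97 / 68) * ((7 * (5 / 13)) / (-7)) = -18915 / 2992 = -6.32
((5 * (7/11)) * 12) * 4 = 1680/11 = 152.73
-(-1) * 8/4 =2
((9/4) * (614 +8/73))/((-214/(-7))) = 45.20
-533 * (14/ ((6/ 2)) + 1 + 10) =-25051/ 3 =-8350.33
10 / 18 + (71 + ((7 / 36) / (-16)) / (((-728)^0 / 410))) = 6391 / 96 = 66.57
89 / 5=17.80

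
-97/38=-2.55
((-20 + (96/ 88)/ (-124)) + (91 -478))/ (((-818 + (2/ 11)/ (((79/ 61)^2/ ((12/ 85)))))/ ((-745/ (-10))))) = 5485137979675/ 147969656506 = 37.07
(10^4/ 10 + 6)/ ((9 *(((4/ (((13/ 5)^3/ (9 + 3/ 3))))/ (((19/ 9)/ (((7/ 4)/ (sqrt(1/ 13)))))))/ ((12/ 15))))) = 6460532 *sqrt(13)/ 1771875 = 13.15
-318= -318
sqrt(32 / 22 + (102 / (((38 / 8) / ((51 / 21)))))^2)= 4 *sqrt(364012055) / 1463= 52.16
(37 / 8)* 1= 37 / 8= 4.62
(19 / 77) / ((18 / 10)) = 95 / 693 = 0.14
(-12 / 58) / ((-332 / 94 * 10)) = 141 / 24070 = 0.01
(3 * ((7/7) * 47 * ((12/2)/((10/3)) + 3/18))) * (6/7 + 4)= 1346.89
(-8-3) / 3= -11 / 3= -3.67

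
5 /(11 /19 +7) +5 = 815 /144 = 5.66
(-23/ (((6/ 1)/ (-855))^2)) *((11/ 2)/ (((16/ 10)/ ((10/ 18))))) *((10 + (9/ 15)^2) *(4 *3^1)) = -1774143525/ 16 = -110883970.31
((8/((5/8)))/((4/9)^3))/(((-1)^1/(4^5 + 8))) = -752328/5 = -150465.60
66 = 66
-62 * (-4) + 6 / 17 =4222 / 17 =248.35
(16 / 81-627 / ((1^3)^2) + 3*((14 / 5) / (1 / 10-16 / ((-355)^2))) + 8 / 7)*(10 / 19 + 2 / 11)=-127109517764 / 331452891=-383.49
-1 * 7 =-7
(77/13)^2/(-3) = -5929/507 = -11.69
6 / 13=0.46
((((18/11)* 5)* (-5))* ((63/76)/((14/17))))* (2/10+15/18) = -71145/1672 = -42.55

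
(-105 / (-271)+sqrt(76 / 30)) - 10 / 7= -1975 / 1897+sqrt(570) / 15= 0.55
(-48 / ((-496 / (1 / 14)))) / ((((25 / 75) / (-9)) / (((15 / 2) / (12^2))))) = -135 / 13888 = -0.01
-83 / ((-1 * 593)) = 83 / 593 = 0.14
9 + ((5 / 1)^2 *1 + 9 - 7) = 36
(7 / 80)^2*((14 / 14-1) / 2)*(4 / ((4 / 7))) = 0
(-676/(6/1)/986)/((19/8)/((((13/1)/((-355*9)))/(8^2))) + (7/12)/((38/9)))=333944/109175353353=0.00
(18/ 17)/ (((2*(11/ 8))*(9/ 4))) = 32/ 187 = 0.17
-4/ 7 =-0.57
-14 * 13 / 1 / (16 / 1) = -91 / 8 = -11.38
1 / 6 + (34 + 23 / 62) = 3212 / 93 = 34.54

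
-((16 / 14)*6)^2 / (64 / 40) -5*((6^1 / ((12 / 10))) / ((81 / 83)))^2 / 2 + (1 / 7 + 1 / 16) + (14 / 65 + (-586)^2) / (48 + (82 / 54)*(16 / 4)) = 763424729758973 / 122037224400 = 6255.67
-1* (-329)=329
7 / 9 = 0.78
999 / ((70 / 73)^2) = 5323671 / 4900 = 1086.46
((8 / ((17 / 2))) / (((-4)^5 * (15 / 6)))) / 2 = -1 / 5440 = -0.00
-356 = -356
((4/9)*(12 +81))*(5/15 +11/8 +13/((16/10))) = 3658/9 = 406.44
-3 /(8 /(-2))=3 /4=0.75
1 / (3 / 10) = 10 / 3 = 3.33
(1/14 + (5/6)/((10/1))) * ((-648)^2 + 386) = 65044.88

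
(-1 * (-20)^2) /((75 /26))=-416 /3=-138.67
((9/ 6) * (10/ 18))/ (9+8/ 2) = 5/ 78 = 0.06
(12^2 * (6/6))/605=144/605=0.24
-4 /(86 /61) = -122 /43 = -2.84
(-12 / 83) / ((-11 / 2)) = 24 / 913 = 0.03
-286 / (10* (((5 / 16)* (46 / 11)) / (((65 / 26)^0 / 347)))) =-12584 / 199525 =-0.06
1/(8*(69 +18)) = 1/696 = 0.00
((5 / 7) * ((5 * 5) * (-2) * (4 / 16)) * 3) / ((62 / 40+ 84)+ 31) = -1250 / 5439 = -0.23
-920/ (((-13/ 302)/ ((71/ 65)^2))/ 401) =112327433488/ 10985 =10225528.77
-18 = -18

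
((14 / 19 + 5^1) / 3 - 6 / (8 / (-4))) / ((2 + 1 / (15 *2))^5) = 2268000000 / 16047329719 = 0.14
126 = 126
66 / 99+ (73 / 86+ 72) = 18967 / 258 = 73.52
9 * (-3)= -27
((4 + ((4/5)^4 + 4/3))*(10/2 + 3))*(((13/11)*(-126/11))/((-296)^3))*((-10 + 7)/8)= -551187/61290130000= -0.00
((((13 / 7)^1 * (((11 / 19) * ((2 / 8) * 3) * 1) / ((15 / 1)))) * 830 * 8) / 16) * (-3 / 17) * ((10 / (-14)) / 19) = 178035 / 1202852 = 0.15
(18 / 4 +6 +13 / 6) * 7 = 266 / 3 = 88.67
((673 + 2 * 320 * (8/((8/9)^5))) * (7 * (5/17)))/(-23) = -11087335/12512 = -886.14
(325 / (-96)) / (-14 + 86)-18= -124741 / 6912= -18.05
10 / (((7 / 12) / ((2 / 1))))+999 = 7233 / 7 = 1033.29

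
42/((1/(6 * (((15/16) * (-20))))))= -4725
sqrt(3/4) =sqrt(3)/2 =0.87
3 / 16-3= -45 / 16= -2.81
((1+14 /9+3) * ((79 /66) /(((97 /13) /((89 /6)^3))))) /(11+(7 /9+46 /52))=235301027975 /1024332804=229.71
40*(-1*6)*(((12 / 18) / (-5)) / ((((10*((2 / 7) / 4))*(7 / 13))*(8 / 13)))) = 676 / 5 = 135.20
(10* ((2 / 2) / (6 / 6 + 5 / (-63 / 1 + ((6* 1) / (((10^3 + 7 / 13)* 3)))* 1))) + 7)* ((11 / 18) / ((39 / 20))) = 6737405 / 1203579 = 5.60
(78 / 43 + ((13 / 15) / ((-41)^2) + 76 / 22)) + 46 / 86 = 69221324 / 11926695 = 5.80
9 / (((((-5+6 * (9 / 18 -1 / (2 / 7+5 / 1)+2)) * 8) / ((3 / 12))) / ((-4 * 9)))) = -2997 / 2624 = -1.14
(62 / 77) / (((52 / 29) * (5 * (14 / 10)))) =899 / 14014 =0.06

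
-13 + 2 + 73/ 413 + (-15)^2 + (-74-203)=-25946/ 413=-62.82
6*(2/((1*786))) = 2/131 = 0.02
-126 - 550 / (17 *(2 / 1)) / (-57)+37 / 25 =-3009622 / 24225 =-124.24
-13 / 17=-0.76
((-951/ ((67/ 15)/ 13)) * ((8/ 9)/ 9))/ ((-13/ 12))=50720/ 201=252.34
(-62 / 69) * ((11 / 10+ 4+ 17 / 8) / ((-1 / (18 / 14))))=26877 / 3220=8.35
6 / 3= 2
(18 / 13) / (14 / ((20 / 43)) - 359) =-180 / 42757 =-0.00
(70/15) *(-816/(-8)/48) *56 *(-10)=-16660/3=-5553.33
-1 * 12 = -12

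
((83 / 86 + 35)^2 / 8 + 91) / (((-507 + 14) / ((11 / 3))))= -164460307 / 87509472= -1.88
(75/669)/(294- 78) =0.00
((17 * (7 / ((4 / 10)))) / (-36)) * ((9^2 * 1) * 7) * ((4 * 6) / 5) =-22491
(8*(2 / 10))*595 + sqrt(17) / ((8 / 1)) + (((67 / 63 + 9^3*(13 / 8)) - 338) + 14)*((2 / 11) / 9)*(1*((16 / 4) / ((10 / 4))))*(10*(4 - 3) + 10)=sqrt(17) / 8 + 855632 / 567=1509.57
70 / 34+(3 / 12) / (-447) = 62563 / 30396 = 2.06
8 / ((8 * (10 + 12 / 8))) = 2 / 23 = 0.09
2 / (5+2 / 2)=0.33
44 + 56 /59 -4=2416 /59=40.95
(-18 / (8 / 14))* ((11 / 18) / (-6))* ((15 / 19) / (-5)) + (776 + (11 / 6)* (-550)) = -106175 / 456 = -232.84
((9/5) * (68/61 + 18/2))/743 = 5553/226615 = 0.02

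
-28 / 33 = -0.85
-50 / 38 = -25 / 19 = -1.32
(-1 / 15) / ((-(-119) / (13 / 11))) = -13 / 19635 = -0.00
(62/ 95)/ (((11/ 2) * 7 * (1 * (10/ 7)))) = 62/ 5225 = 0.01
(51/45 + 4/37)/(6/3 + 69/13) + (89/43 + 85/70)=109629439/31740450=3.45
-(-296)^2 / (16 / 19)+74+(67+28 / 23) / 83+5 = -198467616 / 1909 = -103964.18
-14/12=-7/6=-1.17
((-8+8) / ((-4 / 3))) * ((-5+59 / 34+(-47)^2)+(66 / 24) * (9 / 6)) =0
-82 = -82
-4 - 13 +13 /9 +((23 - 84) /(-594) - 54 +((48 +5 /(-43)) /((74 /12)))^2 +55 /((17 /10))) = 592863591533 /25560875538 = 23.19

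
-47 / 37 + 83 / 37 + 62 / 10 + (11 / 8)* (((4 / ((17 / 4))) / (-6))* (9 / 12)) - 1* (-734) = 9321921 / 12580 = 741.01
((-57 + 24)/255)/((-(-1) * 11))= -1/85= -0.01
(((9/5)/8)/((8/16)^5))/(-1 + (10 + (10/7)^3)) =12348/20435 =0.60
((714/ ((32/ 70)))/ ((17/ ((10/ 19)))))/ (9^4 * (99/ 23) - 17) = 84525/ 49335248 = 0.00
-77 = -77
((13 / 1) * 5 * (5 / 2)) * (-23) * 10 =-37375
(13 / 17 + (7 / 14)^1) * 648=13932 / 17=819.53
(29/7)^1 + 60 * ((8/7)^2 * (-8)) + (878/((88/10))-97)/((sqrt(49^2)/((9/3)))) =-622.63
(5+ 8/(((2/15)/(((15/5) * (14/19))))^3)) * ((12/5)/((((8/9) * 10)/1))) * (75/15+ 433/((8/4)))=598244473899/274360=2180509.09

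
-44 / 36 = -11 / 9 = -1.22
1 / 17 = 0.06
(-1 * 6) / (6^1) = -1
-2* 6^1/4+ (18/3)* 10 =57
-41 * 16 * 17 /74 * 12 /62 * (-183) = 5337.79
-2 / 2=-1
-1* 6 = -6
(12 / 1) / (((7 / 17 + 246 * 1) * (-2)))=-102 / 4189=-0.02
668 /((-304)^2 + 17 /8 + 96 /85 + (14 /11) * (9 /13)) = 64956320 /8986933979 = 0.01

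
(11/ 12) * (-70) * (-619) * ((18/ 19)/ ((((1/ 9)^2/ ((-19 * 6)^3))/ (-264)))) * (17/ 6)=3377693227376160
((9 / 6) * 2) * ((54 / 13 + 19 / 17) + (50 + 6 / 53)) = 1946163 / 11713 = 166.15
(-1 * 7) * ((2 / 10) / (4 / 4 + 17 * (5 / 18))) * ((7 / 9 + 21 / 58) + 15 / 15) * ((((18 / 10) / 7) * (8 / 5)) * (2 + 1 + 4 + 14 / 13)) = -1688904 / 970775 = -1.74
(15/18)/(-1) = -5/6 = -0.83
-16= -16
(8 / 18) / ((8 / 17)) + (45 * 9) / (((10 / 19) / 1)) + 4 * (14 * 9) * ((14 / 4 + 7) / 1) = 6062.44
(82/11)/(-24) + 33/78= 193/1716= 0.11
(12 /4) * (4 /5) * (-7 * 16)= -1344 /5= -268.80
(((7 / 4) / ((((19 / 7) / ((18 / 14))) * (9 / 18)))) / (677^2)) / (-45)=-0.00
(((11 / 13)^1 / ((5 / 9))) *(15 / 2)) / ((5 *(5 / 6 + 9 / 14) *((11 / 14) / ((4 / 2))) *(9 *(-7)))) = -126 / 2015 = -0.06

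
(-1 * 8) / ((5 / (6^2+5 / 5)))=-296 / 5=-59.20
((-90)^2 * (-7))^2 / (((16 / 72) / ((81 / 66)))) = 195304567500 / 11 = 17754960681.82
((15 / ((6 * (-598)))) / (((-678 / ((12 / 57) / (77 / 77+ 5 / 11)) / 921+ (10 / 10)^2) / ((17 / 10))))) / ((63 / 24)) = 57409 / 86643921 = 0.00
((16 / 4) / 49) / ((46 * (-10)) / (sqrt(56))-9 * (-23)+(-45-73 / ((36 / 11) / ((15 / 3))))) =-25920 * sqrt(14) / 23794351-11376 / 3399193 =-0.01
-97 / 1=-97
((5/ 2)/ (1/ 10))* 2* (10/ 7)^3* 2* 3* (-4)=-1200000/ 343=-3498.54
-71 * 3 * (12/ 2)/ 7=-1278/ 7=-182.57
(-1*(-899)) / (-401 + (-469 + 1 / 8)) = -7192 / 6959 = -1.03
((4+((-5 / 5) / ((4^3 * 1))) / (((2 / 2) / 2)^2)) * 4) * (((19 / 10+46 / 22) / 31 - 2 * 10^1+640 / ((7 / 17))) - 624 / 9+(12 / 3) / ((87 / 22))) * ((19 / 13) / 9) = 3749.81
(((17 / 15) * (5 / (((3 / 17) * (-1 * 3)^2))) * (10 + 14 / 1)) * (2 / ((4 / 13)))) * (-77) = -1157156 / 27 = -42857.63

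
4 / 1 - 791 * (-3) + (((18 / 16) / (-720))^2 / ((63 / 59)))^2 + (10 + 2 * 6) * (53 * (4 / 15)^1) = 1789861753257987481 / 665887703040000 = 2687.93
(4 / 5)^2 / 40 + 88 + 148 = 29502 / 125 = 236.02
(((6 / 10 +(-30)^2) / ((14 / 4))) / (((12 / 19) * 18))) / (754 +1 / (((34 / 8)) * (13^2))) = 81935087 / 2729469960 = 0.03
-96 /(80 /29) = -174 /5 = -34.80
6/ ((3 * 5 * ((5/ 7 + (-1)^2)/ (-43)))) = -301/ 30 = -10.03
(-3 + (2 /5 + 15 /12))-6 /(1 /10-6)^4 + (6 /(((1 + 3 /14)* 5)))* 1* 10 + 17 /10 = 42135898919 /4119902740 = 10.23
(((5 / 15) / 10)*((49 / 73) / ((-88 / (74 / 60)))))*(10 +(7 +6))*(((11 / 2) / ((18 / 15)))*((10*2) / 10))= -41699 / 630720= -0.07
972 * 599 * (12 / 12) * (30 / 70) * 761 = 1329226524 / 7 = 189889503.43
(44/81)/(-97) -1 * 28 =-28.01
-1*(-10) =10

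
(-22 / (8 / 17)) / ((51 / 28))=-77 / 3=-25.67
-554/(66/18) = -151.09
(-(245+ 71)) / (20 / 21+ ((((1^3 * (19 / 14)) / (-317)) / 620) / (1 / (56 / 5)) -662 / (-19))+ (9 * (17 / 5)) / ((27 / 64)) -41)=-2581307225 / 549979707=-4.69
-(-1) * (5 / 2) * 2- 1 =4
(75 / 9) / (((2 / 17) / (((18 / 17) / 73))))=75 / 73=1.03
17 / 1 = 17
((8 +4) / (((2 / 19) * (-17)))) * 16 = -1824 / 17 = -107.29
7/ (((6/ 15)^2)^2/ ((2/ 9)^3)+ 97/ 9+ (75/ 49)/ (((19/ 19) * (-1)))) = 1929375/ 3191728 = 0.60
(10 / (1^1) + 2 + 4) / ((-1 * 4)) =-4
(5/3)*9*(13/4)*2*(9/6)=585/4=146.25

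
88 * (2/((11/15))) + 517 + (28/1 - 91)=694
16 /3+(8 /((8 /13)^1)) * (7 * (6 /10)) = 899 /15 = 59.93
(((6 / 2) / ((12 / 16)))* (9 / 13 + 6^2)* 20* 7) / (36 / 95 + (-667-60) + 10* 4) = -8458800 / 282659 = -29.93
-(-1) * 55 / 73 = 55 / 73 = 0.75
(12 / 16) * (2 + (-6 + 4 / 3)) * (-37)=74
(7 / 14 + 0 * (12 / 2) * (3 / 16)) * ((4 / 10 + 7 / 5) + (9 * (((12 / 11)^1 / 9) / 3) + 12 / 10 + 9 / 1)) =68 / 11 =6.18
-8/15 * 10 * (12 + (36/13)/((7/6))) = -76.66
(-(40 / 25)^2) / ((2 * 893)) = -32 / 22325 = -0.00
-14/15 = -0.93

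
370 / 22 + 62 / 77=1357 / 77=17.62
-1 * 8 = -8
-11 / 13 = -0.85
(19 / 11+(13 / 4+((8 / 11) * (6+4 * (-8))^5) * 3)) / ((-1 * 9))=126734653 / 44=2880333.02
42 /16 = 21 /8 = 2.62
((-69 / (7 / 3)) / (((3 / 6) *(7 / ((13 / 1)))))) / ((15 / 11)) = -19734 / 245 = -80.55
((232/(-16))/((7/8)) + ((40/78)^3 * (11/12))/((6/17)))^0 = 1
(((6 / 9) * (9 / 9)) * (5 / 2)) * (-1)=-5 / 3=-1.67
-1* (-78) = 78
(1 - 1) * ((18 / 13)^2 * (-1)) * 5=0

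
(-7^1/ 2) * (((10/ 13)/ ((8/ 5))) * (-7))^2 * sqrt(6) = -214375 * sqrt(6)/ 5408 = -97.10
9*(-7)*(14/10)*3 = -1323/5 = -264.60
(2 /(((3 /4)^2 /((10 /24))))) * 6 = 80 /9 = 8.89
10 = 10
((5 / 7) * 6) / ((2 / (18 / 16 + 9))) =1215 / 56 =21.70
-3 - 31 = -34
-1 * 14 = -14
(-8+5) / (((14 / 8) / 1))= -1.71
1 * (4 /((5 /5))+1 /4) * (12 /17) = 3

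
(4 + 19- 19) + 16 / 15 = 76 / 15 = 5.07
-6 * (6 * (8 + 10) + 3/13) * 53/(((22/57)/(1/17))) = -12751641/2431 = -5245.43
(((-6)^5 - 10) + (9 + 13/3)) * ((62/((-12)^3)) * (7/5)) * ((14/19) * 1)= 17710021/61560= 287.69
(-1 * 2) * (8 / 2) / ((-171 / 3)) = 8 / 57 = 0.14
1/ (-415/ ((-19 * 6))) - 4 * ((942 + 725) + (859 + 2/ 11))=-46126826/ 4565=-10104.45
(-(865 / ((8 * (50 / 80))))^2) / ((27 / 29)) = -867941 / 27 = -32145.96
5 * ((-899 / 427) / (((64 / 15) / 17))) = -1146225 / 27328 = -41.94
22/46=11/23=0.48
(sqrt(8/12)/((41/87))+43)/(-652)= -0.07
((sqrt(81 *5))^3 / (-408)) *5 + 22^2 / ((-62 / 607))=-146894 / 31 - 6075 *sqrt(5) / 136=-4838.40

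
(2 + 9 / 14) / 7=37 / 98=0.38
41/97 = 0.42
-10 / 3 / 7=-10 / 21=-0.48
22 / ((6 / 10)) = 110 / 3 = 36.67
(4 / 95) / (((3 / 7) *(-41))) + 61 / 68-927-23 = -754140119 / 794580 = -949.11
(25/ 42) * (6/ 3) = 25/ 21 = 1.19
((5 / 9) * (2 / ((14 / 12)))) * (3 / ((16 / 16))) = 20 / 7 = 2.86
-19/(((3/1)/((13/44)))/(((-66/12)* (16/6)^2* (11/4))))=5434/27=201.26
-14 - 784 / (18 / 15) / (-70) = -4.67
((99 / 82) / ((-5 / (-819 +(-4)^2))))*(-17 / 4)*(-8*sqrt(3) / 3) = 450483*sqrt(3) / 205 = 3806.14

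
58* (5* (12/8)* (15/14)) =6525/14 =466.07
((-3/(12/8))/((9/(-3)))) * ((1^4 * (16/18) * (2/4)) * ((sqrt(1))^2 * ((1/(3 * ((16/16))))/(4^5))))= 1/10368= 0.00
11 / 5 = 2.20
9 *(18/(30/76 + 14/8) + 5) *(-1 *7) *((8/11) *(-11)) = 1100232/163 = 6749.89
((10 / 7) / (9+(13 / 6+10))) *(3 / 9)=20 / 889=0.02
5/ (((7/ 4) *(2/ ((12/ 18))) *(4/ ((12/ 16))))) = 5/ 28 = 0.18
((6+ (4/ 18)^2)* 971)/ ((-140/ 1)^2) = 971/ 3240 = 0.30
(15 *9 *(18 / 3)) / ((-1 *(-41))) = 810 / 41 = 19.76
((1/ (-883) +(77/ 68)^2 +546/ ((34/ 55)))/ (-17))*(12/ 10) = -10834419969/ 173527160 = -62.44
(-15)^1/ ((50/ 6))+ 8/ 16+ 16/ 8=7/ 10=0.70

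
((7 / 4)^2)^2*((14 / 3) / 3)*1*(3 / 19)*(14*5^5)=367653125 / 3648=100782.11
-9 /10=-0.90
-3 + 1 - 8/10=-14/5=-2.80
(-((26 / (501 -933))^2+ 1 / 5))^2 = 2256345001 / 54419558400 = 0.04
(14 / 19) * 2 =28 / 19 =1.47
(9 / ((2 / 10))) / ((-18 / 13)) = -32.50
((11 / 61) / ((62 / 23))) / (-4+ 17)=253 / 49166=0.01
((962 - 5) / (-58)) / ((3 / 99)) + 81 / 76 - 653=-90929 / 76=-1196.43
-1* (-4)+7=11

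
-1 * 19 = -19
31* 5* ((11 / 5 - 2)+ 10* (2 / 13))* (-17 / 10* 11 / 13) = -655061 / 1690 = -387.61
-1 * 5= -5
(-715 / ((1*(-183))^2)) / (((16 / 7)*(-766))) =5005 / 410441184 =0.00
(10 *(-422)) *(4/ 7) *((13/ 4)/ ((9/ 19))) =-1042340/ 63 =-16545.08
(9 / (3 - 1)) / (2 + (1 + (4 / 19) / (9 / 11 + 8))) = 16587 / 11146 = 1.49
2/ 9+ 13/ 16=149/ 144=1.03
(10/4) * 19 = 47.50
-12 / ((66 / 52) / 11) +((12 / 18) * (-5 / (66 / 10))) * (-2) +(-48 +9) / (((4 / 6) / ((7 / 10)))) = -285001 / 1980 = -143.94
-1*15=-15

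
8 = 8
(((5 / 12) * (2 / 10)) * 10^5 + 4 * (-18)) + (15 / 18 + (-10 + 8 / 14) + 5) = 346825 / 42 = 8257.74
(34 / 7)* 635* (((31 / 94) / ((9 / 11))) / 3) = 3681095 / 8883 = 414.40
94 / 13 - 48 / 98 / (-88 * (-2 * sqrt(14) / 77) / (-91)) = 39 * sqrt(14) / 28 + 94 / 13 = 12.44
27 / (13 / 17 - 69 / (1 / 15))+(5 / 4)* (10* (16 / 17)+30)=7358561 / 149447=49.24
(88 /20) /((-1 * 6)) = -11 /15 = -0.73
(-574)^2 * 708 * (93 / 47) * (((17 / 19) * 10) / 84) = 43904559720 / 893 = 49165240.45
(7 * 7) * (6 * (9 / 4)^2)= 1488.38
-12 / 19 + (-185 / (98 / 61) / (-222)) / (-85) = -121111 / 189924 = -0.64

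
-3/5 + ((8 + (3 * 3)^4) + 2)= 32852/5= 6570.40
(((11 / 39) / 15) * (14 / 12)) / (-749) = -11 / 375570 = -0.00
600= 600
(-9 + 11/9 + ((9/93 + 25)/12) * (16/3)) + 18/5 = 3244/465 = 6.98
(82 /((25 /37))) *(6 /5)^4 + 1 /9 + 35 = 40326076 /140625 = 286.76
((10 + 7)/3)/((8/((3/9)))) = 17/72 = 0.24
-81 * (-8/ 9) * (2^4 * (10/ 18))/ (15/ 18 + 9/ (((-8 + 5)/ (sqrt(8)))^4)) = 11520/ 143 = 80.56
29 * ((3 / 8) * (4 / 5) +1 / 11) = 1247 / 110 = 11.34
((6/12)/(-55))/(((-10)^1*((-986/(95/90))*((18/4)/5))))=-19/17570520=-0.00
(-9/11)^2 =81/121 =0.67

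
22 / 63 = 0.35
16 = 16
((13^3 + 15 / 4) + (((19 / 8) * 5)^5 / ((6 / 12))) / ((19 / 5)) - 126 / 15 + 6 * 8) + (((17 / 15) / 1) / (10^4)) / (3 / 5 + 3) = 34981394398579 / 276480000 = 126524.14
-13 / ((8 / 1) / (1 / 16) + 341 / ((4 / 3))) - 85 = -130527 / 1535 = -85.03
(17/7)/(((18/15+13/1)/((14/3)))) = 0.80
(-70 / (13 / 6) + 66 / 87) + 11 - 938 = -361373 / 377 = -958.55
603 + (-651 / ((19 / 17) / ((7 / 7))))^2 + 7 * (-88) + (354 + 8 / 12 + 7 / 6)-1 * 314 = 734933387 / 2166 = 339304.43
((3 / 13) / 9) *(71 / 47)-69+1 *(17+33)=-34756 / 1833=-18.96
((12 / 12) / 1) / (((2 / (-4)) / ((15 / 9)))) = -10 / 3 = -3.33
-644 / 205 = -3.14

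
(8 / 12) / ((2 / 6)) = 2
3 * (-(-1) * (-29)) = -87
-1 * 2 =-2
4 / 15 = 0.27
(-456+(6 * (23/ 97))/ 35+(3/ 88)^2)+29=-11225106533/ 26290880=-426.96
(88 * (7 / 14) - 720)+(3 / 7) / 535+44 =-2366837 / 3745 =-632.00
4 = 4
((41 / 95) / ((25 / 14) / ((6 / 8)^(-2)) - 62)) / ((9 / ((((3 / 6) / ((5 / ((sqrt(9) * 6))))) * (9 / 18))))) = -4592 / 6489925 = -0.00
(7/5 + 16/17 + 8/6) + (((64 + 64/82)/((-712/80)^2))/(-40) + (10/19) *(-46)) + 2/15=-32135120411/1573467045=-20.42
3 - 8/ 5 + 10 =57/ 5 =11.40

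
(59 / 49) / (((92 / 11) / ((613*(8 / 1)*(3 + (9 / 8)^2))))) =15515643 / 5152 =3011.58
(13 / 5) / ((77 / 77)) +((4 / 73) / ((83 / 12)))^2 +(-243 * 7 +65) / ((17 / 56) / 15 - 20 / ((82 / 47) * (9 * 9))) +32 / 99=27651036798378306947 / 2049476981637195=13491.75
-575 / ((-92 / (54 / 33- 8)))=-39.77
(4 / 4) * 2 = 2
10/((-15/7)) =-14/3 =-4.67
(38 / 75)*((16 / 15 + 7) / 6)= 2299 / 3375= 0.68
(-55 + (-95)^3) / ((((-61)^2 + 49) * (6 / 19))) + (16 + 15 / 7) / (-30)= -28533487 / 39585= -720.82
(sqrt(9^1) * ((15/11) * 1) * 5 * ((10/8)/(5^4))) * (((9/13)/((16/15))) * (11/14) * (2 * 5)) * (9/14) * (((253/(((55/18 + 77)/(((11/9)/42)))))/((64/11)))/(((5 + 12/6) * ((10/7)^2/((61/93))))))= 41252409/423830650880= 0.00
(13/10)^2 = 169/100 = 1.69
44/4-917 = -906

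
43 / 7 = 6.14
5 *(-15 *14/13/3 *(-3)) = 1050/13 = 80.77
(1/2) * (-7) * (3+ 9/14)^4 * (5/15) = -2255067/10976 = -205.45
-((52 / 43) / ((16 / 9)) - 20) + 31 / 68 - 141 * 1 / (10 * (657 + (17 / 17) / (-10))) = 94858393 / 4801939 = 19.75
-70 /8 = -35 /4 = -8.75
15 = 15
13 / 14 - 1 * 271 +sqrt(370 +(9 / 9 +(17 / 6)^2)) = -3781 / 14 +sqrt(13645) / 6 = -250.60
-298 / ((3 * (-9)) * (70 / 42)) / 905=0.01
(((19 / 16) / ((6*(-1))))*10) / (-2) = 95 / 96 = 0.99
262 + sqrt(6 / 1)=sqrt(6) + 262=264.45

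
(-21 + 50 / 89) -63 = -7426 / 89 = -83.44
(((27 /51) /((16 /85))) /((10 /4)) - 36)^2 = 77841 /64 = 1216.27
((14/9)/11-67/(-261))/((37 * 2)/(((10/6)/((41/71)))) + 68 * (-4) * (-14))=45085/434140498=0.00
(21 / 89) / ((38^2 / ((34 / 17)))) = 21 / 64258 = 0.00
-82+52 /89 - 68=-13298 /89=-149.42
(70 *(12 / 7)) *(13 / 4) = 390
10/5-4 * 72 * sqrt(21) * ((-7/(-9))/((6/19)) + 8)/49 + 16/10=18/5-9040 * sqrt(21)/147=-278.21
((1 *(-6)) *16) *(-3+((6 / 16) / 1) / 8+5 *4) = -3273 / 2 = -1636.50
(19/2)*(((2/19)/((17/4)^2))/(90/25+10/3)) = 30/3757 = 0.01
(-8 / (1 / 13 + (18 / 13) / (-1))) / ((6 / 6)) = 104 / 17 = 6.12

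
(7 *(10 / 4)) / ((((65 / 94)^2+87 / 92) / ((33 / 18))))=19560695 / 868074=22.53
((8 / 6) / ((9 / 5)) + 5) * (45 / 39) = 775 / 117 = 6.62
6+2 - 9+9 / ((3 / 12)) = 35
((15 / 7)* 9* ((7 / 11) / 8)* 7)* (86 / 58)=40635 / 2552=15.92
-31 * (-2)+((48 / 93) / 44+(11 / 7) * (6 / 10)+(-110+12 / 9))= -1636721 / 35805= -45.71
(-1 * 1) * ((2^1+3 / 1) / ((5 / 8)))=-8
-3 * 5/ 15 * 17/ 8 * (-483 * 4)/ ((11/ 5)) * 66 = 123165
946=946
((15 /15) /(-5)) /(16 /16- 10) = 1 /45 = 0.02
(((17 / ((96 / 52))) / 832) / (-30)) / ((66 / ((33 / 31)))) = -17 / 2856960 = -0.00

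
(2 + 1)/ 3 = 1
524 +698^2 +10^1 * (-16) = 487568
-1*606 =-606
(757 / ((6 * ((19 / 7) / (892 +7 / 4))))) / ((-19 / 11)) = -208383175 / 8664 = -24051.61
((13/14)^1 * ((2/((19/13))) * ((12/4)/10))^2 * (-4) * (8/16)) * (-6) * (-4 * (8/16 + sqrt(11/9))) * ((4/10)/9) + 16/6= 2368816/947625 - 35152 * sqrt(11)/315875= 2.13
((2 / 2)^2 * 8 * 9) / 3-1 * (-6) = 30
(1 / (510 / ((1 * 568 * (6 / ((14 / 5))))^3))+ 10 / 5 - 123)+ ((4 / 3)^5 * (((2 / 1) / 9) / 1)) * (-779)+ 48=45076244507467 / 12752397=3534727.20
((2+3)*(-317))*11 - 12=-17447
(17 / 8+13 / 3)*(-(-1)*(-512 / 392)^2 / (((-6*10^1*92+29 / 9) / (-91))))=3095040 / 17030293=0.18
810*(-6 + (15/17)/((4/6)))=-64395/17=-3787.94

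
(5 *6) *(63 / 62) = 945 / 31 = 30.48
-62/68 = -31/34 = -0.91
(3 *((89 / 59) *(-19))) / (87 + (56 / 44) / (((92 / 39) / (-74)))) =-427823 / 234230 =-1.83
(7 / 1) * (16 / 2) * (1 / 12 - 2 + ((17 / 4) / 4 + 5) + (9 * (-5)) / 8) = -497 / 6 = -82.83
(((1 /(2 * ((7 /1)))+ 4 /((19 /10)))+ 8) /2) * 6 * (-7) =-8121 /38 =-213.71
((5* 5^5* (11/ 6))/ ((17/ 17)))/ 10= 34375/ 12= 2864.58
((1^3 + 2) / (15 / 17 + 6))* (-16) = -272 / 39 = -6.97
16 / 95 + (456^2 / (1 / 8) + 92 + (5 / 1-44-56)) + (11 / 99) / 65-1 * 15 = 18489470941 / 11115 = 1663470.17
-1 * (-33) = 33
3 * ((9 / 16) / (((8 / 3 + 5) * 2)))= 81 / 736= 0.11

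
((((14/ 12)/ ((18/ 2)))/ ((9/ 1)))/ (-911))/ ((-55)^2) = -7/ 1339306650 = -0.00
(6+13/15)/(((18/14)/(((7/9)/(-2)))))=-5047/2430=-2.08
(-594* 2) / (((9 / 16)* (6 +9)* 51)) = -704 / 255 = -2.76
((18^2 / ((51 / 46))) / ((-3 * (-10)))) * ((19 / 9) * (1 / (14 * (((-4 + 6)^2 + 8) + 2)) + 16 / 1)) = 1370869 / 4165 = 329.14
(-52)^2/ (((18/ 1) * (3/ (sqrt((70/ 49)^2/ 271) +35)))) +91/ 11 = 13520 * sqrt(271)/ 51219 +522977/ 297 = 1765.21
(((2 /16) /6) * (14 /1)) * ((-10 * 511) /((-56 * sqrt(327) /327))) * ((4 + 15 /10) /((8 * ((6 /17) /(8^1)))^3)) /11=12552715 * sqrt(327) /41472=5473.39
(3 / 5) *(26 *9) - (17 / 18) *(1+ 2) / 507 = 2135399 / 15210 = 140.39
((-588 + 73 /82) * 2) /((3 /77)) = -30138.30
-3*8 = -24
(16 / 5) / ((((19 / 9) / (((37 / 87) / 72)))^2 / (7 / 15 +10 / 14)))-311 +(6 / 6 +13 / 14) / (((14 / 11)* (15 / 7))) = -254354074397 / 819722700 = -310.29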